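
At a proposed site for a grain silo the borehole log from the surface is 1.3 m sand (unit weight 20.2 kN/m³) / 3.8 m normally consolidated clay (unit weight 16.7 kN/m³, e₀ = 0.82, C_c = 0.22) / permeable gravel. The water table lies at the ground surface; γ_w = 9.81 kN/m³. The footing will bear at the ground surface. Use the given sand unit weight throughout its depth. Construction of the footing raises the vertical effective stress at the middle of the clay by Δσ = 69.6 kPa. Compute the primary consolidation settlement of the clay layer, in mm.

Mid-depth of clay below the ground surface: z = 1.3 + 3.8/2 = 3.2 m.
Total vertical stress at mid-clay: σ_v = 20.2×1.3 + 16.7×1.9 = 57.99 kPa.
Pore pressure: u = 9.81×(3.2 − 0) = 31.392 kPa.
Initial effective stress: σ'_0 = σ_v − u = 57.99 − 31.392 = 26.598 kPa.
Final effective stress: σ'_f = σ'_0 + Δσ = 26.598 + 69.6 = 96.198 kPa.
Normally consolidated clay, so the full stress increment lies on the virgin compression line:
S_c = C_c·H/(1+e₀)·log₁₀(σ'_f/σ'_0) = 0.22×3.8/(1+0.82)×log₁₀(96.198/26.598)
    = 0.45934 × 0.55832 = 0.2565 m

S_c ≈ 256 mm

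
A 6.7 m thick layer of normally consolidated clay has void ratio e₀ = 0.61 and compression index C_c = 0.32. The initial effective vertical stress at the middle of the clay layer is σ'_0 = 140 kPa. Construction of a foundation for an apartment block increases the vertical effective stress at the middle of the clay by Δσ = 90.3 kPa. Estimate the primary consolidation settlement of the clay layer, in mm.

S_c ≈ 288 mm

Final effective stress: σ'_f = σ'_0 + Δσ = 140 + 90.3 = 230.3 kPa.
Normally consolidated clay, so the full stress increment lies on the virgin compression line:
S_c = C_c·H/(1+e₀)·log₁₀(σ'_f/σ'_0) = 0.32×6.7/(1+0.61)×log₁₀(230.3/140)
    = 1.3317 × 0.21617 = 0.2879 m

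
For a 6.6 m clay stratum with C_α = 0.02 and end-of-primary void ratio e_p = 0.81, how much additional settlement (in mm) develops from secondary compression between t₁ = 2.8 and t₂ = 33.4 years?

S_s ≈ 78.5 mm

Secondary compression: S_s = C_α·H/(1+e_p)·log₁₀(t₂/t₁)
S_s = 0.02×6.6/(1+0.81)×log₁₀(33.4/2.8)
    = 0.07293 × 1.077 = 0.07851 m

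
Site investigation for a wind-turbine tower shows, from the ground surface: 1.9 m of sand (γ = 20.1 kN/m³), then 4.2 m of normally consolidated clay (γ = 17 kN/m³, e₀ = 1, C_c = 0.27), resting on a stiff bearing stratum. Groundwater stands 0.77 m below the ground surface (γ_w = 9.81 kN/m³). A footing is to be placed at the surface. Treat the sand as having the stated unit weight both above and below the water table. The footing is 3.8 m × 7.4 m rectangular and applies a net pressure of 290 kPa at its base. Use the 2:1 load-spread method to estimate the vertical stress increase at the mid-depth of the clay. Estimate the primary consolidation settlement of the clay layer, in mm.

Mid-depth of clay below the ground surface: z = 1.9 + 4.2/2 = 4 m.
Total vertical stress at mid-clay: σ_v = 20.1×1.9 + 17×2.1 = 73.89 kPa.
Pore pressure: u = 9.81×(4 − 0.77) = 31.686 kPa.
Initial effective stress: σ'_0 = σ_v − u = 73.89 − 31.686 = 42.204 kPa.
Stress increase at mid-clay by the 2:1 spreading method:
Δσ = qBL/((B+z)(L+z)) = 290×3.8×7.4/((3.8+4)(7.4+4)) = 91.709 kPa
Final effective stress: σ'_f = σ'_0 + Δσ = 42.204 + 91.709 = 133.91 kPa.
Normally consolidated clay, so the full stress increment lies on the virgin compression line:
S_c = C_c·H/(1+e₀)·log₁₀(σ'_f/σ'_0) = 0.27×4.2/(1+1)×log₁₀(133.91/42.204)
    = 0.567 × 0.50146 = 0.2843 m

S_c ≈ 284 mm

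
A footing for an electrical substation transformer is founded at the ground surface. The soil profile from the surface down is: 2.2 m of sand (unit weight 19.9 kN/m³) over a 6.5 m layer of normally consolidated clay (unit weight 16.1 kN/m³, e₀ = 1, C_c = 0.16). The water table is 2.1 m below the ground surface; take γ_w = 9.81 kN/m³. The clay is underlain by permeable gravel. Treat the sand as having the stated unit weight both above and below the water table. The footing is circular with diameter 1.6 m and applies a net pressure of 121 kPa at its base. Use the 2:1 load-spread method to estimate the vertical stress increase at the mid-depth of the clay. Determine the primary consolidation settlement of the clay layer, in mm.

Mid-depth of clay below the ground surface: z = 2.2 + 6.5/2 = 5.45 m.
Total vertical stress at mid-clay: σ_v = 19.9×2.2 + 16.1×3.25 = 96.105 kPa.
Pore pressure: u = 9.81×(5.45 − 2.1) = 32.864 kPa.
Initial effective stress: σ'_0 = σ_v − u = 96.105 − 32.864 = 63.241 kPa.
Stress increase at mid-clay by the 2:1 spreading method:
Δσ ≈ qD²/(D+z)² = 121×1.6²/(1.6+5.45)² = 6.2323 kPa
Final effective stress: σ'_f = σ'_0 + Δσ = 63.241 + 6.2323 = 69.473 kPa.
Normally consolidated clay, so the full stress increment lies on the virgin compression line:
S_c = C_c·H/(1+e₀)·log₁₀(σ'_f/σ'_0) = 0.16×6.5/(1+1)×log₁₀(69.473/63.241)
    = 0.52 × 0.040817 = 0.02122 m

S_c ≈ 21.2 mm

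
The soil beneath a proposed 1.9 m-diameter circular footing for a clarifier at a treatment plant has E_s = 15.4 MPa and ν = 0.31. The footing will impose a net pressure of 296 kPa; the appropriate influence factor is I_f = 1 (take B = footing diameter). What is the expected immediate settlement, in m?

Immediate (elastic) settlement: S_e = q·B·(1−ν²)/E_s · I_f.
E_s = 15.4 MPa = 15400 kPa.
S_e = 296 × 1.9 × (1 − 0.31²) / 15400 × 1
    = 296 × 1.9 × 0.9039 / 15400 × 1
    = 0.03301 m

S_e ≈ 0.033 m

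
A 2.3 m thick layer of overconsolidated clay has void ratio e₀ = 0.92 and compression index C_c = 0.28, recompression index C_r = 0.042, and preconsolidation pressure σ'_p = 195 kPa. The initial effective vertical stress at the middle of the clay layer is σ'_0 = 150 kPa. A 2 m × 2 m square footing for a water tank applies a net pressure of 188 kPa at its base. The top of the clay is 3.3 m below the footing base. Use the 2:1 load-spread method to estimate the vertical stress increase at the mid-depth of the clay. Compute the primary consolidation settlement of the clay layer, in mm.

Mid-depth of clay below the footing base: z = 3.3 + 2.3/2 = 4.45 m.
Stress increase at mid-clay by the 2:1 spreading method:
Δσ = qBL/((B+z)(L+z)) = 188×2×2/((2+4.45)(2+4.45)) = 18.076 kPa
Final effective stress: σ'_f = 150 + 18.076 = 168.08 kPa.
σ'_f = 168.08 ≤ σ'_p = 195 kPa, so the clay remains overconsolidated and only the recompression index applies:
S_c = C_r·H/(1+e₀)·log₁₀(σ'_f/σ'_0) = 0.042×2.3/1.92×log₁₀(168.08/150)
    = 0.050312 × 0.049425 = 0.002487 m

S_c ≈ 2.49 mm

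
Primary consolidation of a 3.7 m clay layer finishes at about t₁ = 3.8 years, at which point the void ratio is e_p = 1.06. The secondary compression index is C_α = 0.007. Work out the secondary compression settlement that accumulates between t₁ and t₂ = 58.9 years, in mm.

S_s ≈ 15 mm

Secondary compression: S_s = C_α·H/(1+e_p)·log₁₀(t₂/t₁)
S_s = 0.007×3.7/(1+1.06)×log₁₀(58.9/3.8)
    = 0.01257 × 1.19 = 0.01497 m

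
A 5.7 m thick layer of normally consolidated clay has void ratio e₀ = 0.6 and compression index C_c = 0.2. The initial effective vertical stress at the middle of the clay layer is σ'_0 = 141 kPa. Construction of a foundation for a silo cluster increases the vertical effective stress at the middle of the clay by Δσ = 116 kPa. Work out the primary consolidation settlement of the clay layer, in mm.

S_c ≈ 186 mm

Final effective stress: σ'_f = σ'_0 + Δσ = 141 + 116 = 257 kPa.
Normally consolidated clay, so the full stress increment lies on the virgin compression line:
S_c = C_c·H/(1+e₀)·log₁₀(σ'_f/σ'_0) = 0.2×5.7/(1+0.6)×log₁₀(257/141)
    = 0.7125 × 0.26071 = 0.1858 m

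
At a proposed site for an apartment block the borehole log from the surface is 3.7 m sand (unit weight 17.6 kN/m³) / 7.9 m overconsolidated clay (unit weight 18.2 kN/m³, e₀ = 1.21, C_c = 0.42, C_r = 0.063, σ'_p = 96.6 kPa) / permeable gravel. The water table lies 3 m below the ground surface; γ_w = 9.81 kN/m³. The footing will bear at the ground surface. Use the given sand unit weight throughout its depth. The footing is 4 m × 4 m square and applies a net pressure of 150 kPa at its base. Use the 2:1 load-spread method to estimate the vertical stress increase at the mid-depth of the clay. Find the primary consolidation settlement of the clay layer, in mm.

Mid-depth of clay below the ground surface: z = 3.7 + 7.9/2 = 7.65 m.
Total vertical stress at mid-clay: σ_v = 17.6×3.7 + 18.2×3.95 = 137.01 kPa.
Pore pressure: u = 9.81×(7.65 − 3) = 45.617 kPa.
Initial effective stress: σ'_0 = σ_v − u = 137.01 − 45.617 = 91.393 kPa.
Stress increase at mid-clay by the 2:1 spreading method:
Δσ = qBL/((B+z)(L+z)) = 150×4×4/((4+7.65)(4+7.65)) = 17.683 kPa
Final effective stress: σ'_f = 91.393 + 17.683 = 109.08 kPa.
σ'_f = 109.08 > σ'_p = 96.6 kPa, so the stress path crosses the preconsolidation pressure — recompression up to σ'_p, then virgin compression beyond:
S_c = H/(1+e₀)·[C_r·log₁₀(σ'_p/σ'_0) + C_c·log₁₀(σ'_f/σ'_p)]
    = 7.9/2.21 × [0.063×log₁₀(96.6/91.393) + 0.42×log₁₀(109.08/96.6)]
    = 3.5747 × [0.001516 + 0.022163] = 0.08465 m

S_c ≈ 84.6 mm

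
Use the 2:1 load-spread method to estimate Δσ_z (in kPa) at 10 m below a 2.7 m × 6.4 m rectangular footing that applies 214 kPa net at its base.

By the 2:1 method the load spreads at 1 horizontal : 2 vertical, so at depth z the loaded area has grown by z in each plan dimension:
Δσ = qBL/((B+z)(L+z)) = 214×2.7×6.4/((2.7+10)(6.4+10)) = 17.755 kPa

Δσ_z ≈ 17.8 kPa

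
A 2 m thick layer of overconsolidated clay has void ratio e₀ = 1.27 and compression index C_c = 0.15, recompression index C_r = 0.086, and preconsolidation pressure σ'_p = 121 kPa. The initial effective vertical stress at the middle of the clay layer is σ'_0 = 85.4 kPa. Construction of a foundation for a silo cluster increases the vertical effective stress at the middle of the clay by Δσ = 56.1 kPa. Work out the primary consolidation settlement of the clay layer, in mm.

S_c ≈ 20.4 mm

Final effective stress: σ'_f = 85.4 + 56.1 = 141.5 kPa.
σ'_f = 141.5 > σ'_p = 121 kPa, so the stress path crosses the preconsolidation pressure — recompression up to σ'_p, then virgin compression beyond:
S_c = H/(1+e₀)·[C_r·log₁₀(σ'_p/σ'_0) + C_c·log₁₀(σ'_f/σ'_p)]
    = 2/2.27 × [0.086×log₁₀(121/85.4) + 0.15×log₁₀(141.5/121)]
    = 0.88106 × [0.013014 + 0.010196] = 0.02045 m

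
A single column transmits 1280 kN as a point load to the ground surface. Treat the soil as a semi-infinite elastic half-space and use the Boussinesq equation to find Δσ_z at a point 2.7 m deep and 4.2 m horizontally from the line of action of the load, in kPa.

Δσ_z ≈ 3.88 kPa

Boussinesq vertical stress below a point load on an elastic half-space:
Δσ_z = 3P/(2πz²) · [1 + (r/z)²]^(−5/2)
r/z = 4.2/2.7 = 1.5556; [1+(r/z)²]^(−5/2) = 0.046239.
Δσ_z = 3×1280/(2π×2.7²) × 0.046239 = 83.835 × 0.046239 = 3.876 kPa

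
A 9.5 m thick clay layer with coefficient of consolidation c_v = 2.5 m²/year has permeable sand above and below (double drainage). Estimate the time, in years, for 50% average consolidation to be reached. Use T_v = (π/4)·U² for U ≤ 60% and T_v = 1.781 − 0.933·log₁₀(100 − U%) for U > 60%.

t ≈ 1.77 years

Drainage path length: H_d = H/2 = 4.75 m (double drainage).
U ≤ 60%: T_v = (π/4)·U² = (π/4)×0.5² = 0.19635.
t = T_v·H_d²/c_v = 0.19635×4.75²/2.5 = 1.772 years.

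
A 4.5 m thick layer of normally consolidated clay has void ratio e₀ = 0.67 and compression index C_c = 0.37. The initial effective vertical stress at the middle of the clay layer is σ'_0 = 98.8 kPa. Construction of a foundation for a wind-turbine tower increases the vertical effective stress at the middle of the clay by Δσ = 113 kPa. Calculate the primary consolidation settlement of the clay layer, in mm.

Final effective stress: σ'_f = σ'_0 + Δσ = 98.8 + 113 = 211.8 kPa.
Normally consolidated clay, so the full stress increment lies on the virgin compression line:
S_c = C_c·H/(1+e₀)·log₁₀(σ'_f/σ'_0) = 0.37×4.5/(1+0.67)×log₁₀(211.8/98.8)
    = 0.99701 × 0.33117 = 0.3302 m

S_c ≈ 330 mm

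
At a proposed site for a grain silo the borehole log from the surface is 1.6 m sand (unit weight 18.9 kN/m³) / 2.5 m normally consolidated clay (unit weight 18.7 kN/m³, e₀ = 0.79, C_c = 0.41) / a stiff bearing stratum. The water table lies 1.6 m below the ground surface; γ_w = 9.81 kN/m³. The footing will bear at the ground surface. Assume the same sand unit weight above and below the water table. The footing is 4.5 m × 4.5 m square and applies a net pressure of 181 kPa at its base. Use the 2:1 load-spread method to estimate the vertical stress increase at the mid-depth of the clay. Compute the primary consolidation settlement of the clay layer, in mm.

S_c ≈ 241 mm

Mid-depth of clay below the ground surface: z = 1.6 + 2.5/2 = 2.85 m.
Total vertical stress at mid-clay: σ_v = 18.9×1.6 + 18.7×1.25 = 53.615 kPa.
Pore pressure: u = 9.81×(2.85 − 1.6) = 12.263 kPa.
Initial effective stress: σ'_0 = σ_v − u = 53.615 − 12.263 = 41.352 kPa.
Stress increase at mid-clay by the 2:1 spreading method:
Δσ = qBL/((B+z)(L+z)) = 181×4.5×4.5/((4.5+2.85)(4.5+2.85)) = 67.847 kPa
Final effective stress: σ'_f = σ'_0 + Δσ = 41.352 + 67.847 = 109.2 kPa.
Normally consolidated clay, so the full stress increment lies on the virgin compression line:
S_c = C_c·H/(1+e₀)·log₁₀(σ'_f/σ'_0) = 0.41×2.5/(1+0.79)×log₁₀(109.2/41.352)
    = 0.57263 × 0.42173 = 0.2415 m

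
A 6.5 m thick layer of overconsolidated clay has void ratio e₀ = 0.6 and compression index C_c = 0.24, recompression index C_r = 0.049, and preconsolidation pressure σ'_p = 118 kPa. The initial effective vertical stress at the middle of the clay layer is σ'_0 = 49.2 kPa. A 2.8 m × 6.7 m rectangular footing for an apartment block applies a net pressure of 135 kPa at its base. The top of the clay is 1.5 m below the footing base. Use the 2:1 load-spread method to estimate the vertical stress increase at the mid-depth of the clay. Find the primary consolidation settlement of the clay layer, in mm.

S_c ≈ 40.4 mm

Mid-depth of clay below the footing base: z = 1.5 + 6.5/2 = 4.75 m.
Stress increase at mid-clay by the 2:1 spreading method:
Δσ = qBL/((B+z)(L+z)) = 135×2.8×6.7/((2.8+4.75)(6.7+4.75)) = 29.296 kPa
Final effective stress: σ'_f = 49.2 + 29.296 = 78.496 kPa.
σ'_f = 78.496 ≤ σ'_p = 118 kPa, so the clay remains overconsolidated and only the recompression index applies:
S_c = C_r·H/(1+e₀)·log₁₀(σ'_f/σ'_0) = 0.049×6.5/1.6×log₁₀(78.496/49.2)
    = 0.19906 × 0.20288 = 0.04039 m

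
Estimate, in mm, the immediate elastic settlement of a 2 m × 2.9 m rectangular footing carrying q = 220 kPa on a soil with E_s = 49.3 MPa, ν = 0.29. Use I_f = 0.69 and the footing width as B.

S_e ≈ 5.64 mm

Immediate (elastic) settlement: S_e = q·B·(1−ν²)/E_s · I_f.
E_s = 49.3 MPa = 49300 kPa.
S_e = 220 × 2 × (1 − 0.29²) / 49300 × 0.69
    = 220 × 2 × 0.9159 / 49300 × 0.69
    = 0.00564 m = 5.64 mm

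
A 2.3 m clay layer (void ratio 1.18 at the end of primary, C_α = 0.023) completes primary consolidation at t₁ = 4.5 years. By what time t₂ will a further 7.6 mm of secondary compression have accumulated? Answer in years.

S_s = C_α·H/(1+e_p)·log₁₀(t₂/t₁) ⇒ log₁₀(t₂/t₁) = S_s·(1+e_p)/(C_α·H).
log₁₀(t₂/t₁) = 0.0076 × (1+1.18) / (0.023×2.3) = 0.3132
t₂ = t₁ × 10^0.3132 = 4.5 × 2.057 = 9.256 years

t₂ ≈ 9.26 years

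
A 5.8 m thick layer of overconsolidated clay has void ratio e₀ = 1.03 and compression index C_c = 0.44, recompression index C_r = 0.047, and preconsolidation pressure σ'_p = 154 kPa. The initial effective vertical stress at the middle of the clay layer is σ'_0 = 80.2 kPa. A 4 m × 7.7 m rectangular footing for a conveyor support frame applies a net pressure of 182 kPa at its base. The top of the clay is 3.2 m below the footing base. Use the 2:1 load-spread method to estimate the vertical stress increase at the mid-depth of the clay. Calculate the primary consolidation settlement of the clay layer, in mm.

S_c ≈ 23.7 mm

Mid-depth of clay below the footing base: z = 3.2 + 5.8/2 = 6.1 m.
Stress increase at mid-clay by the 2:1 spreading method:
Δσ = qBL/((B+z)(L+z)) = 182×4×7.7/((4+6.1)(7.7+6.1)) = 40.218 kPa
Final effective stress: σ'_f = 80.2 + 40.218 = 120.42 kPa.
σ'_f = 120.42 ≤ σ'_p = 154 kPa, so the clay remains overconsolidated and only the recompression index applies:
S_c = C_r·H/(1+e₀)·log₁₀(σ'_f/σ'_0) = 0.047×5.8/2.03×log₁₀(120.42/80.2)
    = 0.13428 × 0.17652 = 0.0237 m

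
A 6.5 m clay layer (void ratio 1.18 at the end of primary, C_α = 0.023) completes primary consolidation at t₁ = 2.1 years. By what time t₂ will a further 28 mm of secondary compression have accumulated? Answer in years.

S_s = C_α·H/(1+e_p)·log₁₀(t₂/t₁) ⇒ log₁₀(t₂/t₁) = S_s·(1+e_p)/(C_α·H).
log₁₀(t₂/t₁) = 0.028 × (1+1.18) / (0.023×6.5) = 0.4083
t₂ = t₁ × 10^0.4083 = 2.1 × 2.56 = 5.377 years

t₂ ≈ 5.38 years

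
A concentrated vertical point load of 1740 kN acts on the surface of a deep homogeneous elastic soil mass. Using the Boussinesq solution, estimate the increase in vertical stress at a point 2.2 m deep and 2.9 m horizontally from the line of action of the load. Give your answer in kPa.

Boussinesq vertical stress below a point load on an elastic half-space:
Δσ_z = 3P/(2πz²) · [1 + (r/z)²]^(−5/2)
r/z = 2.9/2.2 = 1.3182; [1+(r/z)²]^(−5/2) = 0.080644.
Δσ_z = 3×1740/(2π×2.2²) × 0.080644 = 171.65 × 0.080644 = 13.84 kPa

Δσ_z ≈ 13.8 kPa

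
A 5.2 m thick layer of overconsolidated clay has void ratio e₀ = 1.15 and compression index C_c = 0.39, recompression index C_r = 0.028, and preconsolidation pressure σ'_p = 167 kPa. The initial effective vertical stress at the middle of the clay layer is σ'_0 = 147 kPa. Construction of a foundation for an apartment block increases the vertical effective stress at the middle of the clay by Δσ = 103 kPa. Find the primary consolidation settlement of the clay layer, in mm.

Final effective stress: σ'_f = 147 + 103 = 250 kPa.
σ'_f = 250 > σ'_p = 167 kPa, so the stress path crosses the preconsolidation pressure — recompression up to σ'_p, then virgin compression beyond:
S_c = H/(1+e₀)·[C_r·log₁₀(σ'_p/σ'_0) + C_c·log₁₀(σ'_f/σ'_p)]
    = 5.2/2.15 × [0.028×log₁₀(167/147) + 0.39×log₁₀(250/167)]
    = 2.4186 × [0.0015512 + 0.068337] = 0.169 m

S_c ≈ 169 mm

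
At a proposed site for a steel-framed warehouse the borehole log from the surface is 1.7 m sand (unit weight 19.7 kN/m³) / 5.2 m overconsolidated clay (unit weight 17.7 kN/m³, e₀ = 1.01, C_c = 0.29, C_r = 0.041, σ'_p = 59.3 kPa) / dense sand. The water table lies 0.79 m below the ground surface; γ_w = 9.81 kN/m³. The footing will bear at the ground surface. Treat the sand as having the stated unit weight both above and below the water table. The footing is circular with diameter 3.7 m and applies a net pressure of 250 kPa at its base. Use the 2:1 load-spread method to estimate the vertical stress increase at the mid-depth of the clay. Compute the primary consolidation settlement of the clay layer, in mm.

Mid-depth of clay below the ground surface: z = 1.7 + 5.2/2 = 4.3 m.
Total vertical stress at mid-clay: σ_v = 19.7×1.7 + 17.7×2.6 = 79.51 kPa.
Pore pressure: u = 9.81×(4.3 − 0.79) = 34.433 kPa.
Initial effective stress: σ'_0 = σ_v − u = 79.51 − 34.433 = 45.077 kPa.
Stress increase at mid-clay by the 2:1 spreading method:
Δσ ≈ qD²/(D+z)² = 250×3.7²/(3.7+4.3)² = 53.477 kPa
Final effective stress: σ'_f = 45.077 + 53.477 = 98.554 kPa.
σ'_f = 98.554 > σ'_p = 59.3 kPa, so the stress path crosses the preconsolidation pressure — recompression up to σ'_p, then virgin compression beyond:
S_c = H/(1+e₀)·[C_r·log₁₀(σ'_p/σ'_0) + C_c·log₁₀(σ'_f/σ'_p)]
    = 5.2/2.01 × [0.041×log₁₀(59.3/45.077) + 0.29×log₁₀(98.554/59.3)]
    = 2.5871 × [0.0048831 + 0.06398] = 0.1782 m

S_c ≈ 178 mm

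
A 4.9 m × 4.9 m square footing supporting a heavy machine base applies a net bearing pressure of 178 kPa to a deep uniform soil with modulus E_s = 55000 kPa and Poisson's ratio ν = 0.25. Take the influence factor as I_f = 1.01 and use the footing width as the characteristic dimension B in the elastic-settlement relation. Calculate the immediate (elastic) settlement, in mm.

S_e ≈ 15 mm

Immediate (elastic) settlement: S_e = q·B·(1−ν²)/E_s · I_f.
S_e = 178 × 4.9 × (1 − 0.25²) / 55000 × 1.01
    = 178 × 4.9 × 0.9375 / 55000 × 1.01
    = 0.01502 m = 15.02 mm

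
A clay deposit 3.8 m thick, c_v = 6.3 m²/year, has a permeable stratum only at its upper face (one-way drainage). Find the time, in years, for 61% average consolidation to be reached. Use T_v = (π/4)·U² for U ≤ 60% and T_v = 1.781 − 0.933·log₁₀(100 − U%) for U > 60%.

t ≈ 0.68 years

Drainage path length: H_d = H = 3.8 m (single drainage).
U > 60%: T_v = 1.781 − 0.933·log₁₀(100 − 61) = 0.29654.
t = T_v·H_d²/c_v = 0.29654×3.8²/6.3 = 0.6797 years.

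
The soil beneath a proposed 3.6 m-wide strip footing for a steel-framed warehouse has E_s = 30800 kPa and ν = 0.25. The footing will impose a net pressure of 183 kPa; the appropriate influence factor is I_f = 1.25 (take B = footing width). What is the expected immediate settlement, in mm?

S_e ≈ 25.1 mm

Immediate (elastic) settlement: S_e = q·B·(1−ν²)/E_s · I_f.
S_e = 183 × 3.6 × (1 − 0.25²) / 30800 × 1.25
    = 183 × 3.6 × 0.9375 / 30800 × 1.25
    = 0.02507 m = 25.07 mm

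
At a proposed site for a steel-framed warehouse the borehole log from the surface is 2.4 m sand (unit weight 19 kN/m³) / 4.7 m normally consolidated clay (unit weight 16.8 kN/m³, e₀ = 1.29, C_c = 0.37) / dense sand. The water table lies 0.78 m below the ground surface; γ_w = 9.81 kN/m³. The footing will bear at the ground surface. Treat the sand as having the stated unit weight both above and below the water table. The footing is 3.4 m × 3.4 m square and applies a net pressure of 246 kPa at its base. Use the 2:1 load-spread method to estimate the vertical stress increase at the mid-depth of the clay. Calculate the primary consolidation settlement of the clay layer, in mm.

S_c ≈ 217 mm

Mid-depth of clay below the ground surface: z = 2.4 + 4.7/2 = 4.75 m.
Total vertical stress at mid-clay: σ_v = 19×2.4 + 16.8×2.35 = 85.08 kPa.
Pore pressure: u = 9.81×(4.75 − 0.78) = 38.946 kPa.
Initial effective stress: σ'_0 = σ_v − u = 85.08 − 38.946 = 46.134 kPa.
Stress increase at mid-clay by the 2:1 spreading method:
Δσ = qBL/((B+z)(L+z)) = 246×3.4×3.4/((3.4+4.75)(3.4+4.75)) = 42.813 kPa
Final effective stress: σ'_f = σ'_0 + Δσ = 46.134 + 42.813 = 88.947 kPa.
Normally consolidated clay, so the full stress increment lies on the virgin compression line:
S_c = C_c·H/(1+e₀)·log₁₀(σ'_f/σ'_0) = 0.37×4.7/(1+1.29)×log₁₀(88.947/46.134)
    = 0.75939 × 0.28511 = 0.2165 m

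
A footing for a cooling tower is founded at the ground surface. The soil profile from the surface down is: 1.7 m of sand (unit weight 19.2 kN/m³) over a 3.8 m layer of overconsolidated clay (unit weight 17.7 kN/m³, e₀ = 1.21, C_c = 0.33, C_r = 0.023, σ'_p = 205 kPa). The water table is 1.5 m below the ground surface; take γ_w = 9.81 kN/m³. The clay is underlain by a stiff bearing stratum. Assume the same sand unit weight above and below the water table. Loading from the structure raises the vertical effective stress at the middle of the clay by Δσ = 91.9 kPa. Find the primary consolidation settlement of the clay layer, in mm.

S_c ≈ 18.9 mm

Mid-depth of clay below the ground surface: z = 1.7 + 3.8/2 = 3.6 m.
Total vertical stress at mid-clay: σ_v = 19.2×1.7 + 17.7×1.9 = 66.27 kPa.
Pore pressure: u = 9.81×(3.6 − 1.5) = 20.601 kPa.
Initial effective stress: σ'_0 = σ_v − u = 66.27 − 20.601 = 45.669 kPa.
Final effective stress: σ'_f = 45.669 + 91.9 = 137.57 kPa.
σ'_f = 137.57 ≤ σ'_p = 205 kPa, so the clay remains overconsolidated and only the recompression index applies:
S_c = C_r·H/(1+e₀)·log₁₀(σ'_f/σ'_0) = 0.023×3.8/2.21×log₁₀(137.57/45.669)
    = 0.039549 × 0.4789 = 0.01894 m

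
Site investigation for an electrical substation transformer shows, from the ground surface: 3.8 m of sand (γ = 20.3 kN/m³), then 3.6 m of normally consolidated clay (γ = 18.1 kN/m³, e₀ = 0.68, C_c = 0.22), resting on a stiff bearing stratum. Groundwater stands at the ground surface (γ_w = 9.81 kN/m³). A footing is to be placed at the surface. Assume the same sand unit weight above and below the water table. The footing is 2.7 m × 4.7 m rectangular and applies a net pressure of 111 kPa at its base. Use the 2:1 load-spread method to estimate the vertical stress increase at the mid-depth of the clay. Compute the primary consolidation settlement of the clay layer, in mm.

S_c ≈ 53.8 mm

Mid-depth of clay below the ground surface: z = 3.8 + 3.6/2 = 5.6 m.
Total vertical stress at mid-clay: σ_v = 20.3×3.8 + 18.1×1.8 = 109.72 kPa.
Pore pressure: u = 9.81×(5.6 − 0) = 54.936 kPa.
Initial effective stress: σ'_0 = σ_v − u = 109.72 − 54.936 = 54.784 kPa.
Stress increase at mid-clay by the 2:1 spreading method:
Δσ = qBL/((B+z)(L+z)) = 111×2.7×4.7/((2.7+5.6)(4.7+5.6)) = 16.477 kPa
Final effective stress: σ'_f = σ'_0 + Δσ = 54.784 + 16.477 = 71.261 kPa.
Normally consolidated clay, so the full stress increment lies on the virgin compression line:
S_c = C_c·H/(1+e₀)·log₁₀(σ'_f/σ'_0) = 0.22×3.6/(1+0.68)×log₁₀(71.261/54.784)
    = 0.47143 × 0.1142 = 0.05384 m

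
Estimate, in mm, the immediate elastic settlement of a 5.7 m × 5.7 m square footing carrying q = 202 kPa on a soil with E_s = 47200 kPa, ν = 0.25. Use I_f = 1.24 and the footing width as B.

S_e ≈ 28.4 mm

Immediate (elastic) settlement: S_e = q·B·(1−ν²)/E_s · I_f.
S_e = 202 × 5.7 × (1 − 0.25²) / 47200 × 1.24
    = 202 × 5.7 × 0.9375 / 47200 × 1.24
    = 0.02836 m = 28.36 mm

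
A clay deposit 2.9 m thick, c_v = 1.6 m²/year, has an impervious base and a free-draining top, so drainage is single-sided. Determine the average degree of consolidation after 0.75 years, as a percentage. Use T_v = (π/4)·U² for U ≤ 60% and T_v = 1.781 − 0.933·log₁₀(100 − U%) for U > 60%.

U ≈ 42.6 %

Drainage path length: H_d = H = 2.9 m (single drainage).
T_v = c_v·t/H_d² = 1.6×0.75/2.9² = 0.14269.
T_v = 0.14269 corresponds to the U ≤ 60% branch:
U = √(4T_v/π) = 0.4262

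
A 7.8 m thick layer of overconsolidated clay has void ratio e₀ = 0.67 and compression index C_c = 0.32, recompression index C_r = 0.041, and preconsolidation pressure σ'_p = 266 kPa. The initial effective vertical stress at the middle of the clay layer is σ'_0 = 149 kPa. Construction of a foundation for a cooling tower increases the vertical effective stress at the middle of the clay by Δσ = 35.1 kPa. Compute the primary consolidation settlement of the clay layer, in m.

Final effective stress: σ'_f = 149 + 35.1 = 184.1 kPa.
σ'_f = 184.1 ≤ σ'_p = 266 kPa, so the clay remains overconsolidated and only the recompression index applies:
S_c = C_r·H/(1+e₀)·log₁₀(σ'_f/σ'_0) = 0.041×7.8/1.67×log₁₀(184.1/149)
    = 0.1915 × 0.091868 = 0.01759 m

S_c ≈ 0.0176 m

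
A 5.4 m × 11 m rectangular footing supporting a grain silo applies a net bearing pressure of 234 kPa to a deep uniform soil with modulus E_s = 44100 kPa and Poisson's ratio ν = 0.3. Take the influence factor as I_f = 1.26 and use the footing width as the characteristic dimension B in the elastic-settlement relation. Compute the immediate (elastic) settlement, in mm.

S_e ≈ 32.9 mm

Immediate (elastic) settlement: S_e = q·B·(1−ν²)/E_s · I_f.
S_e = 234 × 5.4 × (1 − 0.3²) / 44100 × 1.26
    = 234 × 5.4 × 0.91 / 44100 × 1.26
    = 0.03285 m = 32.85 mm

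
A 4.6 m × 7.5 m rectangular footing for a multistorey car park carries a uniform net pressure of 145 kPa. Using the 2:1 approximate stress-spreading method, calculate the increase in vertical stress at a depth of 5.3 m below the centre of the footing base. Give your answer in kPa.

By the 2:1 method the load spreads at 1 horizontal : 2 vertical, so at depth z the loaded area has grown by z in each plan dimension:
Δσ = qBL/((B+z)(L+z)) = 145×4.6×7.5/((4.6+5.3)(7.5+5.3)) = 39.477 kPa

Δσ_z ≈ 39.5 kPa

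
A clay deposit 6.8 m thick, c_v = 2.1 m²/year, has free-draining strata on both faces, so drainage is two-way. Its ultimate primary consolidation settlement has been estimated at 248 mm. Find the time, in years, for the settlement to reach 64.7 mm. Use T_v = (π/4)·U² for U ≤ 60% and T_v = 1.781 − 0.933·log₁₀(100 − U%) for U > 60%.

Drainage path length: H_d = H/2 = 3.4 m (double drainage).
U = S(t)/S_ult = 64.7/248 = 0.2609.
U ≤ 60%: T_v = (π/4)·U² = (π/4)×0.26089² = 0.053456.
t = T_v·H_d²/c_v = 0.053456×3.4²/2.1 = 0.2943 years.

t ≈ 0.294 years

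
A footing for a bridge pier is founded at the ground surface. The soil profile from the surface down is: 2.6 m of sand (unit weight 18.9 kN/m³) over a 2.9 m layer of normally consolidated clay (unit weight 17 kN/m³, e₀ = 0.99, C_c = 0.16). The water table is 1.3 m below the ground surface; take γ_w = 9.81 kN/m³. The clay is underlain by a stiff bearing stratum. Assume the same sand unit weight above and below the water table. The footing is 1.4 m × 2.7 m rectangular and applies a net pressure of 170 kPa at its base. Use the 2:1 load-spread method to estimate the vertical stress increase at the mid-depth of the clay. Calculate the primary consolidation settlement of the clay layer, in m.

S_c ≈ 0.0321 m

Mid-depth of clay below the ground surface: z = 2.6 + 2.9/2 = 4.05 m.
Total vertical stress at mid-clay: σ_v = 18.9×2.6 + 17×1.45 = 73.79 kPa.
Pore pressure: u = 9.81×(4.05 − 1.3) = 26.978 kPa.
Initial effective stress: σ'_0 = σ_v − u = 73.79 − 26.978 = 46.812 kPa.
Stress increase at mid-clay by the 2:1 spreading method:
Δσ = qBL/((B+z)(L+z)) = 170×1.4×2.7/((1.4+4.05)(2.7+4.05)) = 17.468 kPa
Final effective stress: σ'_f = σ'_0 + Δσ = 46.812 + 17.468 = 64.28 kPa.
Normally consolidated clay, so the full stress increment lies on the virgin compression line:
S_c = C_c·H/(1+e₀)·log₁₀(σ'_f/σ'_0) = 0.16×2.9/(1+0.99)×log₁₀(64.28/46.812)
    = 0.23317 × 0.13772 = 0.03211 m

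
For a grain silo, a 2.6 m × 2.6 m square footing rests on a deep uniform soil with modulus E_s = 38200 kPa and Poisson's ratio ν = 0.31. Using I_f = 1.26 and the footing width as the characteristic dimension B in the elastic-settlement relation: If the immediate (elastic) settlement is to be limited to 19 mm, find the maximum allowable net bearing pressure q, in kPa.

q ≈ 245 kPa

S_e = q·B·(1−ν²)/E_s · I_f  ⇒  q = S_e·E_s / (B·(1−ν²)·I_f).
q = 0.019 × 38200 / (2.6 × 0.9039 × 1.26) = 245.1 kPa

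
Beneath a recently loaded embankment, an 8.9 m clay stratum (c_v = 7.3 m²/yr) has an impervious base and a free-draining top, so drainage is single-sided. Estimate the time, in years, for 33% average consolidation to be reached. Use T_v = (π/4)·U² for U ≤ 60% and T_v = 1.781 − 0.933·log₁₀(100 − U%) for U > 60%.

Drainage path length: H_d = H = 8.9 m (single drainage).
U ≤ 60%: T_v = (π/4)·U² = (π/4)×0.33² = 0.08553.
t = T_v·H_d²/c_v = 0.08553×8.9²/7.3 = 0.9281 years.

t ≈ 0.928 years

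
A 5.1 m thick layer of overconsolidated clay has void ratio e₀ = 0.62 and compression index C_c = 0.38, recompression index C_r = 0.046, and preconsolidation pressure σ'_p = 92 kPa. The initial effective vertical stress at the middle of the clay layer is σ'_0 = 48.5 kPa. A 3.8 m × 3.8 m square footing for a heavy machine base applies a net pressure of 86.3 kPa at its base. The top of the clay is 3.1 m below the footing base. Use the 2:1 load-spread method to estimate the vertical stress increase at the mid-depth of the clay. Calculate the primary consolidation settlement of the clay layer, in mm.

S_c ≈ 15.9 mm

Mid-depth of clay below the footing base: z = 3.1 + 5.1/2 = 5.65 m.
Stress increase at mid-clay by the 2:1 spreading method:
Δσ = qBL/((B+z)(L+z)) = 86.3×3.8×3.8/((3.8+5.65)(3.8+5.65)) = 13.955 kPa
Final effective stress: σ'_f = 48.5 + 13.955 = 62.455 kPa.
σ'_f = 62.455 ≤ σ'_p = 92 kPa, so the clay remains overconsolidated and only the recompression index applies:
S_c = C_r·H/(1+e₀)·log₁₀(σ'_f/σ'_0) = 0.046×5.1/1.62×log₁₀(62.455/48.5)
    = 0.14481 × 0.10983 = 0.0159 m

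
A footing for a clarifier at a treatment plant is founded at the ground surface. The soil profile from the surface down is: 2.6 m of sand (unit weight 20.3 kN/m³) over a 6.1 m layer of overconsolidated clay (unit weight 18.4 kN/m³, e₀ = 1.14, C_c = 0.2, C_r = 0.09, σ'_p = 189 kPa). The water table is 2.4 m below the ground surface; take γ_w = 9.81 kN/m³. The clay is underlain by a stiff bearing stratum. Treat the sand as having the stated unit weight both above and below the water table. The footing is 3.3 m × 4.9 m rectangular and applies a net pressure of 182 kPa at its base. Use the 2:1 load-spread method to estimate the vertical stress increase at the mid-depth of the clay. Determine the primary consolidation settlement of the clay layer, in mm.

S_c ≈ 37.9 mm

Mid-depth of clay below the ground surface: z = 2.6 + 6.1/2 = 5.65 m.
Total vertical stress at mid-clay: σ_v = 20.3×2.6 + 18.4×3.05 = 108.9 kPa.
Pore pressure: u = 9.81×(5.65 − 2.4) = 31.883 kPa.
Initial effective stress: σ'_0 = σ_v − u = 108.9 − 31.883 = 77.017 kPa.
Stress increase at mid-clay by the 2:1 spreading method:
Δσ = qBL/((B+z)(L+z)) = 182×3.3×4.9/((3.3+5.65)(4.9+5.65)) = 31.168 kPa
Final effective stress: σ'_f = 77.017 + 31.168 = 108.19 kPa.
σ'_f = 108.19 ≤ σ'_p = 189 kPa, so the clay remains overconsolidated and only the recompression index applies:
S_c = C_r·H/(1+e₀)·log₁₀(σ'_f/σ'_0) = 0.09×6.1/2.14×log₁₀(108.19/77.017)
    = 0.25654 × 0.1476 = 0.03787 m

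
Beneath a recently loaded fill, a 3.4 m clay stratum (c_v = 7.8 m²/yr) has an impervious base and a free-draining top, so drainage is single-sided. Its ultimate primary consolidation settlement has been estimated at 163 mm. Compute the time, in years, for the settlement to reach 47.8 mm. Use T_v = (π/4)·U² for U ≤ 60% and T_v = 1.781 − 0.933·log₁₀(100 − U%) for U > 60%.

t ≈ 0.1 years

Drainage path length: H_d = H = 3.4 m (single drainage).
U = S(t)/S_ult = 47.8/163 = 0.2933.
U ≤ 60%: T_v = (π/4)·U² = (π/4)×0.29325² = 0.067541.
t = T_v·H_d²/c_v = 0.067541×3.4²/7.8 = 0.1001 years.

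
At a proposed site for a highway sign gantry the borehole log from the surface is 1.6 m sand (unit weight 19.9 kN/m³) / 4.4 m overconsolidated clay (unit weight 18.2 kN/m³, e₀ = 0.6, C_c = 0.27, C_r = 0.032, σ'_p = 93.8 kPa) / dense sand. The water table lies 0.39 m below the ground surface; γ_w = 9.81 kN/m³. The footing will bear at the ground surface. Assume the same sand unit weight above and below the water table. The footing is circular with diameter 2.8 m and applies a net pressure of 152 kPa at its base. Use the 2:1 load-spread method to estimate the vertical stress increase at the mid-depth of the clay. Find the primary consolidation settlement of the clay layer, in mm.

Mid-depth of clay below the ground surface: z = 1.6 + 4.4/2 = 3.8 m.
Total vertical stress at mid-clay: σ_v = 19.9×1.6 + 18.2×2.2 = 71.88 kPa.
Pore pressure: u = 9.81×(3.8 − 0.39) = 33.452 kPa.
Initial effective stress: σ'_0 = σ_v − u = 71.88 − 33.452 = 38.428 kPa.
Stress increase at mid-clay by the 2:1 spreading method:
Δσ ≈ qD²/(D+z)² = 152×2.8²/(2.8+3.8)² = 27.357 kPa
Final effective stress: σ'_f = 38.428 + 27.357 = 65.785 kPa.
σ'_f = 65.785 ≤ σ'_p = 93.8 kPa, so the clay remains overconsolidated and only the recompression index applies:
S_c = C_r·H/(1+e₀)·log₁₀(σ'_f/σ'_0) = 0.032×4.4/1.6×log₁₀(65.785/38.428)
    = 0.088 × 0.23348 = 0.02055 m

S_c ≈ 20.5 mm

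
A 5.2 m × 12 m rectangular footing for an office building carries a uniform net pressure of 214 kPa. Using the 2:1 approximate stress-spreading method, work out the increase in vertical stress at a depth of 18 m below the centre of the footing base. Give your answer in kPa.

By the 2:1 method the load spreads at 1 horizontal : 2 vertical, so at depth z the loaded area has grown by z in each plan dimension:
Δσ = qBL/((B+z)(L+z)) = 214×5.2×12/((5.2+18)(12+18)) = 19.186 kPa

Δσ_z ≈ 19.2 kPa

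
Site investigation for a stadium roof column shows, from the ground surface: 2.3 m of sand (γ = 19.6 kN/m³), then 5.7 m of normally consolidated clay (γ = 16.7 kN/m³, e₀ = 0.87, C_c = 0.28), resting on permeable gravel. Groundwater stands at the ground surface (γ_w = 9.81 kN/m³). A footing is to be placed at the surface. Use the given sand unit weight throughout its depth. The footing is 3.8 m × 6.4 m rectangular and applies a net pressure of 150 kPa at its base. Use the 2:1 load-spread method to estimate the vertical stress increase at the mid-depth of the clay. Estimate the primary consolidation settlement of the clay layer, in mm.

Mid-depth of clay below the ground surface: z = 2.3 + 5.7/2 = 5.15 m.
Total vertical stress at mid-clay: σ_v = 19.6×2.3 + 16.7×2.85 = 92.675 kPa.
Pore pressure: u = 9.81×(5.15 − 0) = 50.522 kPa.
Initial effective stress: σ'_0 = σ_v − u = 92.675 − 50.522 = 42.153 kPa.
Stress increase at mid-clay by the 2:1 spreading method:
Δσ = qBL/((B+z)(L+z)) = 150×3.8×6.4/((3.8+5.15)(6.4+5.15)) = 35.29 kPa
Final effective stress: σ'_f = σ'_0 + Δσ = 42.153 + 35.29 = 77.443 kPa.
Normally consolidated clay, so the full stress increment lies on the virgin compression line:
S_c = C_c·H/(1+e₀)·log₁₀(σ'_f/σ'_0) = 0.28×5.7/(1+0.87)×log₁₀(77.443/42.153)
    = 0.85348 × 0.26415 = 0.2254 m

S_c ≈ 225 mm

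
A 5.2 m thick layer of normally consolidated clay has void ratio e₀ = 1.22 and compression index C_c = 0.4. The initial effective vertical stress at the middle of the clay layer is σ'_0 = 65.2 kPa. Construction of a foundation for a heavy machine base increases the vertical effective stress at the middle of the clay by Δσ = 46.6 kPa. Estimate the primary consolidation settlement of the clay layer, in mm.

Final effective stress: σ'_f = σ'_0 + Δσ = 65.2 + 46.6 = 111.8 kPa.
Normally consolidated clay, so the full stress increment lies on the virgin compression line:
S_c = C_c·H/(1+e₀)·log₁₀(σ'_f/σ'_0) = 0.4×5.2/(1+1.22)×log₁₀(111.8/65.2)
    = 0.93694 × 0.23419 = 0.2194 m

S_c ≈ 219 mm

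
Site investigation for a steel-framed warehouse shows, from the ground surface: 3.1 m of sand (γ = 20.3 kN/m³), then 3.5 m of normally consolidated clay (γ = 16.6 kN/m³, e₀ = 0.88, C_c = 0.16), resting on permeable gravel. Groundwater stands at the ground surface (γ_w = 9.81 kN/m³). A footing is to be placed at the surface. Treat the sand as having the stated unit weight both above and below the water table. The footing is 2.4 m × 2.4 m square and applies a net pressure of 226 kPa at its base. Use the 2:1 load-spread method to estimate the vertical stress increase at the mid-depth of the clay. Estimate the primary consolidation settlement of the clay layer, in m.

S_c ≈ 0.0573 m

Mid-depth of clay below the ground surface: z = 3.1 + 3.5/2 = 4.85 m.
Total vertical stress at mid-clay: σ_v = 20.3×3.1 + 16.6×1.75 = 91.98 kPa.
Pore pressure: u = 9.81×(4.85 − 0) = 47.578 kPa.
Initial effective stress: σ'_0 = σ_v − u = 91.98 − 47.578 = 44.402 kPa.
Stress increase at mid-clay by the 2:1 spreading method:
Δσ = qBL/((B+z)(L+z)) = 226×2.4×2.4/((2.4+4.85)(2.4+4.85)) = 24.766 kPa
Final effective stress: σ'_f = σ'_0 + Δσ = 44.402 + 24.766 = 69.168 kPa.
Normally consolidated clay, so the full stress increment lies on the virgin compression line:
S_c = C_c·H/(1+e₀)·log₁₀(σ'_f/σ'_0) = 0.16×3.5/(1+0.88)×log₁₀(69.168/44.402)
    = 0.29787 × 0.1925 = 0.05734 m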